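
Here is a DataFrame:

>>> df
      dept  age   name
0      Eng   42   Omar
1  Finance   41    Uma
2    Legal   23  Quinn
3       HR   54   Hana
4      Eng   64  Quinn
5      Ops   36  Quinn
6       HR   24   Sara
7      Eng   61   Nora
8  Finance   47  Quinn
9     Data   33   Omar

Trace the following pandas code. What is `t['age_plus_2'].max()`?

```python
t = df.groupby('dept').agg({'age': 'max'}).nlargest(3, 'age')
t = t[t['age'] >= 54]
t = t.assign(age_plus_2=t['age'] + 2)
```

66

group by dept, max of age:
         age
dept        
Data      33
Eng       64
Finance   47
HR        54
Legal     23
Ops       36
take 3 rows with largest age:
         age
dept        
Eng       64
HR        54
Finance   47
filter rows where age >= 54:
      age
dept     
Eng    64
HR     54
add column age_plus_2 = t['age'] + 2:
      age  age_plus_2
dept                 
Eng    64          66
HR     54          56
Hence 66.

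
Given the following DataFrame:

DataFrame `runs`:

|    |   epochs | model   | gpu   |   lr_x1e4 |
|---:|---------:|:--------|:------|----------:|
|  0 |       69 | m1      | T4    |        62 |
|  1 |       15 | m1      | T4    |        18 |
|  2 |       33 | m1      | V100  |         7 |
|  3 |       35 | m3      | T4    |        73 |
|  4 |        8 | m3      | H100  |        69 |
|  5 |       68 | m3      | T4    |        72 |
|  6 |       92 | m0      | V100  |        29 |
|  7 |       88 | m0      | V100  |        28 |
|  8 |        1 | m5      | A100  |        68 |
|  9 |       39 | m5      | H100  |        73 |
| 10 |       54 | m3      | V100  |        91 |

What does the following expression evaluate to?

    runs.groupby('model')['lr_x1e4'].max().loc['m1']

group by model, max of lr_x1e4:
model
m0    29
m1    62
m3    91
m5    73
Name: lr_x1e4, dtype: int64
Taking the value at index 'm1' gives 62.

62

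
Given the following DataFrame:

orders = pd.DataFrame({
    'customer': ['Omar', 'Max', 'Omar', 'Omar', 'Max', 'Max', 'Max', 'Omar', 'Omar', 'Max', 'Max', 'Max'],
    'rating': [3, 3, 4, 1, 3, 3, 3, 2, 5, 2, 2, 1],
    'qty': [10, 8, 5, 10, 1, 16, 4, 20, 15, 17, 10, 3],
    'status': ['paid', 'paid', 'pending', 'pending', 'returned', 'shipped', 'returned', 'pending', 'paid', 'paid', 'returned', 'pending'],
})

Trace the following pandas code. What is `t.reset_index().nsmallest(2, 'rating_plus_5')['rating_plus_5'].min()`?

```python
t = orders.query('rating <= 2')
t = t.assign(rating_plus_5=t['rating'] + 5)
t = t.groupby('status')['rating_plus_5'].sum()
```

filter rows where rating <= 2:
   customer  rating  qty    status
3      Omar       1   10   pending
7      Omar       2   20   pending
9       Max       2   17      paid
10      Max       2   10  returned
11      Max       1    3   pending
add column rating_plus_5 = t['rating'] + 5:
   customer  rating  qty    status  rating_plus_5
3      Omar       1   10   pending              6
7      Omar       2   20   pending              7
9       Max       2   17      paid              7
10      Max       2   10  returned              7
11      Max       1    3   pending              6
group by status, sum of rating_plus_5:
status
paid         7
pending     19
returned     7
Name: rating_plus_5, dtype: int64
reset_index():
     status  rating_plus_5
0      paid              7
1   pending             19
2  returned              7
take 2 rows with smallest rating_plus_5:
     status  rating_plus_5
0      paid              7
2  returned              7
min of column 'rating_plus_5' → 7

7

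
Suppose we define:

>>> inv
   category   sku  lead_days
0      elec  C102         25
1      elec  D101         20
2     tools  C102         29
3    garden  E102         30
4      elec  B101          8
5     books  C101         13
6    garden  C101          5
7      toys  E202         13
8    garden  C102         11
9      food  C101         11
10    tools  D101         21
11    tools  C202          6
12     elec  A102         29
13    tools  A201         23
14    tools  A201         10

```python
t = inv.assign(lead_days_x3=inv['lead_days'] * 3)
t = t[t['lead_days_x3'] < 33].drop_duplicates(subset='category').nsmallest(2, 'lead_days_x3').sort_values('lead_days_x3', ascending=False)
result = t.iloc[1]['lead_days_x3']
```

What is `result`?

add column lead_days_x3 = inv['lead_days'] * 3:
   category   sku  lead_days  lead_days_x3
0      elec  C102         25            75
1      elec  D101         20            60
2     tools  C102         29            87
3    garden  E102         30            90
4      elec  B101          8            24
5     books  C101         13            39
6    garden  C101          5            15
7      toys  E202         13            39
8    garden  C102         11            33
9      food  C101         11            33
10    tools  D101         21            63
11    tools  C202          6            18
12     elec  A102         29            87
13    tools  A201         23            69
14    tools  A201         10            30
filter rows where lead_days_x3 < 33:
   category   sku  lead_days  lead_days_x3
4      elec  B101          8            24
6    garden  C101          5            15
11    tools  C202          6            18
14    tools  A201         10            30
drop duplicate category (keep=first):
   category   sku  lead_days  lead_days_x3
4      elec  B101          8            24
6    garden  C101          5            15
11    tools  C202          6            18
take 2 rows with smallest lead_days_x3:
   category   sku  lead_days  lead_days_x3
6    garden  C101          5            15
11    tools  C202          6            18
sort by lead_days_x3 descending:
   category   sku  lead_days  lead_days_x3
11    tools  C202          6            18
6    garden  C101          5            15
Taking the value at position 1, column 'lead_days_x3' gives 15.

15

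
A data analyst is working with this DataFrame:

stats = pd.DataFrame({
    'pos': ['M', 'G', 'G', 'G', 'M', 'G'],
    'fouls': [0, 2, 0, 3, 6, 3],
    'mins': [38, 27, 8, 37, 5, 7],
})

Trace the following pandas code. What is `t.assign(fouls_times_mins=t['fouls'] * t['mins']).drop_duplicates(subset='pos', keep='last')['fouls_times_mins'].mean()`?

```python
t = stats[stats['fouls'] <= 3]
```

filter rows where fouls <= 3:
  pos  fouls  mins
0   M      0    38
1   G      2    27
2   G      0     8
3   G      3    37
5   G      3     7
add column fouls_times_mins = t['fouls'] * t['mins']:
  pos  fouls  mins  fouls_times_mins
0   M      0    38                 0
1   G      2    27                54
2   G      0     8                 0
3   G      3    37               111
5   G      3     7                21
drop duplicate pos (keep=last):
  pos  fouls  mins  fouls_times_mins
0   M      0    38                 0
5   G      3     7                21
So mean() = 10.5.

10.5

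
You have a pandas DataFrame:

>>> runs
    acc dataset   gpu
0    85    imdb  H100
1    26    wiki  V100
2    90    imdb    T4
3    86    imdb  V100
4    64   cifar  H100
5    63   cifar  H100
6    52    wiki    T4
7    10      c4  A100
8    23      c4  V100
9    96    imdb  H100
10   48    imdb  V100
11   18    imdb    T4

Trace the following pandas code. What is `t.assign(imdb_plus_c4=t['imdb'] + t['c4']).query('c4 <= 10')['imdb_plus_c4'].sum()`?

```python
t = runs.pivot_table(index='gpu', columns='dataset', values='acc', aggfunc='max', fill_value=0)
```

196

pivot: rows=gpu, cols=dataset, max(acc):
dataset  c4  cifar  imdb  wiki
gpu                           
A100     10      0     0     0
H100      0     64    96     0
T4        0      0    90    52
V100     23      0    86    26
add column imdb_plus_c4 = t['imdb'] + t['c4']:
dataset  c4  cifar  imdb  wiki  imdb_plus_c4
gpu                                         
A100     10      0     0     0            10
H100      0     64    96     0            96
T4        0      0    90    52            90
V100     23      0    86    26           109
filter rows where c4 <= 10:
dataset  c4  cifar  imdb  wiki  imdb_plus_c4
gpu                                         
A100     10      0     0     0            10
H100      0     64    96     0            96
T4        0      0    90    52            90
sum of column 'imdb_plus_c4' → 196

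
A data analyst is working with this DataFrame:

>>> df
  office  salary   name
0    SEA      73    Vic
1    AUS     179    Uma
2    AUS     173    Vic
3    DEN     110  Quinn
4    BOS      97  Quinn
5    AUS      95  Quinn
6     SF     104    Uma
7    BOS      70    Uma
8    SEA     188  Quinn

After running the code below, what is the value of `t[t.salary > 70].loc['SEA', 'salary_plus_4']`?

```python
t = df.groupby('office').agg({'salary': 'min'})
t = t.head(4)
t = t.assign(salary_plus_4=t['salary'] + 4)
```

77

group by office, min of salary:
        salary
office        
AUS         95
BOS         70
DEN        110
SEA         73
SF         104
take first 4 rows:
        salary
office        
AUS         95
BOS         70
DEN        110
SEA         73
add column salary_plus_4 = t['salary'] + 4:
        salary  salary_plus_4
office                       
AUS         95             99
BOS         70             74
DEN        110            114
SEA         73             77
filter rows where salary > 70:
        salary  salary_plus_4
office                       
AUS         95             99
DEN        110            114
SEA         73             77
So loc['SEA', 'salary_plus_4'] = 77.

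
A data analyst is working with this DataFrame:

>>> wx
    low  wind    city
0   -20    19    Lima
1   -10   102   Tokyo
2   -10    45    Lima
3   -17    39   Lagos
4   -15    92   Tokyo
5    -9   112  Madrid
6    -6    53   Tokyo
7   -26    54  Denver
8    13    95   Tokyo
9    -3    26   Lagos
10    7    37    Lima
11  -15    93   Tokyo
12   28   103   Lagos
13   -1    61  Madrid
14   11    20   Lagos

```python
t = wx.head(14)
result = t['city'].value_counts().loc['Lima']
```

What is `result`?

3

take first 14 rows:
    low  wind    city
0   -20    19    Lima
1   -10   102   Tokyo
2   -10    45    Lima
3   -17    39   Lagos
4   -15    92   Tokyo
5    -9   112  Madrid
6    -6    53   Tokyo
7   -26    54  Denver
8    13    95   Tokyo
9    -3    26   Lagos
10    7    37    Lima
11  -15    93   Tokyo
12   28   103   Lagos
13   -1    61  Madrid
value_counts of city:
city
Tokyo     5
Lima      3
Lagos     3
Madrid    2
Denver    1
Name: count, dtype: int64
value at index 'Lima' → 3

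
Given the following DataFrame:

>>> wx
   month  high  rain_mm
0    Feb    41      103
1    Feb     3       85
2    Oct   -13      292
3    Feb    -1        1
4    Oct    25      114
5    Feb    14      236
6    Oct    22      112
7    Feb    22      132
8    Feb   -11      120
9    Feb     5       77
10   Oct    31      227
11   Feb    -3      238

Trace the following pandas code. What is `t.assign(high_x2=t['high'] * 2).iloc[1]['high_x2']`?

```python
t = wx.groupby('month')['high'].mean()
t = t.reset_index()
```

32.5

group by month, mean of high:
month
Feb     8.75
Oct    16.25
Name: high, dtype: float64
reset_index():
  month   high
0   Feb   8.75
1   Oct  16.25
add column high_x2 = t['high'] * 2:
  month   high  high_x2
0   Feb   8.75     17.5
1   Oct  16.25     32.5
Then the value at position 1, column 'high_x2': 32.5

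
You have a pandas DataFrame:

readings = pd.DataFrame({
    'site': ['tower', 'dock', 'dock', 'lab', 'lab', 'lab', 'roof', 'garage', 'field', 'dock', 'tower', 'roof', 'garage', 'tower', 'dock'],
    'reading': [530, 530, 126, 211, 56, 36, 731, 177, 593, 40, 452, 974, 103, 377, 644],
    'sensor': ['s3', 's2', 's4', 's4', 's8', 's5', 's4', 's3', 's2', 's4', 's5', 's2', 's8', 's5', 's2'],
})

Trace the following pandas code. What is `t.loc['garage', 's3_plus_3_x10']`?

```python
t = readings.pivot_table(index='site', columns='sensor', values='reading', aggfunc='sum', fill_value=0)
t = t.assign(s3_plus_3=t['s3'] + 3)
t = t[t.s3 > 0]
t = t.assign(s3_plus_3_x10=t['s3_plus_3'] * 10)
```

1800

pivot: rows=site, cols=sensor, sum(reading):
sensor    s2   s3   s4   s5   s8
site                            
dock    1174    0  166    0    0
field    593    0    0    0    0
garage     0  177    0    0  103
lab        0    0  211   36   56
roof     974    0  731    0    0
tower      0  530    0  829    0
add column s3_plus_3 = t['s3'] + 3:
sensor    s2   s3   s4   s5   s8  s3_plus_3
site                                       
dock    1174    0  166    0    0          3
field    593    0    0    0    0          3
garage     0  177    0    0  103        180
lab        0    0  211   36   56          3
roof     974    0  731    0    0          3
tower      0  530    0  829    0        533
filter rows where s3 > 0:
sensor  s2   s3  s4   s5   s8  s3_plus_3
site                                    
garage   0  177   0    0  103        180
tower    0  530   0  829    0        533
add column s3_plus_3_x10 = t['s3_plus_3'] * 10:
sensor  s2   s3  s4   s5   s8  s3_plus_3  s3_plus_3_x10
site                                                   
garage   0  177   0    0  103        180           1800
tower    0  530   0  829    0        533           5330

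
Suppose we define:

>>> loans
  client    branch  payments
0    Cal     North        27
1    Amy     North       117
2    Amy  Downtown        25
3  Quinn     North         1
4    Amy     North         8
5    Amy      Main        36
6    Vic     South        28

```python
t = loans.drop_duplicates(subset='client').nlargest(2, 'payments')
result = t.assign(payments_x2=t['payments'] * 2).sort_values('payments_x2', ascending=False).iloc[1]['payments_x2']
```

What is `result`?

56

drop duplicate client (keep=first):
  client branch  payments
0    Cal  North        27
1    Amy  North       117
3  Quinn  North         1
6    Vic  South        28
take 2 rows with largest payments:
  client branch  payments
1    Amy  North       117
6    Vic  South        28
add column payments_x2 = t['payments'] * 2:
  client branch  payments  payments_x2
1    Amy  North       117          234
6    Vic  South        28           56
sort by payments_x2 descending:
  client branch  payments  payments_x2
1    Amy  North       117          234
6    Vic  South        28           56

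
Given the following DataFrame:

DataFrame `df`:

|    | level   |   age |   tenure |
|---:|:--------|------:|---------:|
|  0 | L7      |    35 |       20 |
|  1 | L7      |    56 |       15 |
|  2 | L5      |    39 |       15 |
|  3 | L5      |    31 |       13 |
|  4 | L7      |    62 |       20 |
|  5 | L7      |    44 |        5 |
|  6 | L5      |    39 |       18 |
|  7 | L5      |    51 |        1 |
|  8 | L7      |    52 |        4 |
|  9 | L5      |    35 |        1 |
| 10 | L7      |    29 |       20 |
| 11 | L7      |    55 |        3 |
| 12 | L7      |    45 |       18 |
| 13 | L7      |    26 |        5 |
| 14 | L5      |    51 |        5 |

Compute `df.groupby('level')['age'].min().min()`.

group by level, min of age:
level
L5    31
L7    26
Name: age, dtype: int64
The min of the resulting series is 26.

26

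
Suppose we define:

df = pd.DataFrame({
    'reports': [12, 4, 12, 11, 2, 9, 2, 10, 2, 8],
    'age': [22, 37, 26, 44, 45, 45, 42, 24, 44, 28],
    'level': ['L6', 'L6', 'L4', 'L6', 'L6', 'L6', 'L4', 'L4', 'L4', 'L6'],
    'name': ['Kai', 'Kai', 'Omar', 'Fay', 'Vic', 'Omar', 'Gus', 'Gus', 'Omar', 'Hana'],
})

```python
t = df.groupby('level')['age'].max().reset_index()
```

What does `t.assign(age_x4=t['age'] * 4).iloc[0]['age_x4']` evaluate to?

176

group by level, max of age:
level
L4    44
L6    45
Name: age, dtype: int64
reset_index():
  level  age
0    L4   44
1    L6   45
add column age_x4 = t['age'] * 4:
  level  age  age_x4
0    L4   44     176
1    L6   45     180
value at position 0, column 'age_x4' → 176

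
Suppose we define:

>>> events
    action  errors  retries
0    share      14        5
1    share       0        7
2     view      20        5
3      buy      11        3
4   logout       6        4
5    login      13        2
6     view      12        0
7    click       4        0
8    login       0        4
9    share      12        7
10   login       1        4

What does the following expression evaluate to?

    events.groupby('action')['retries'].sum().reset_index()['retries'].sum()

41

group by action, sum of retries:
action
buy        3
click      0
login     10
logout     4
share     19
view       5
Name: retries, dtype: int64
reset_index():
   action  retries
0     buy        3
1   click        0
2   login       10
3  logout        4
4   share       19
5    view        5
Taking the sum of column 'retries' gives 41.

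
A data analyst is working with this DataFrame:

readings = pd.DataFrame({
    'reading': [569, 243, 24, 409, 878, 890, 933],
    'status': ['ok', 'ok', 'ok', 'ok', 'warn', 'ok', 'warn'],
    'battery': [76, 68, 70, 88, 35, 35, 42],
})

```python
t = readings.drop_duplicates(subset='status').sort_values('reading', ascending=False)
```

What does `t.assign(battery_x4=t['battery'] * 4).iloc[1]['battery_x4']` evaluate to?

drop duplicate status (keep=first):
   reading status  battery
0      569     ok       76
4      878   warn       35
sort by reading descending:
   reading status  battery
4      878   warn       35
0      569     ok       76
add column battery_x4 = t['battery'] * 4:
   reading status  battery  battery_x4
4      878   warn       35         140
0      569     ok       76         304

304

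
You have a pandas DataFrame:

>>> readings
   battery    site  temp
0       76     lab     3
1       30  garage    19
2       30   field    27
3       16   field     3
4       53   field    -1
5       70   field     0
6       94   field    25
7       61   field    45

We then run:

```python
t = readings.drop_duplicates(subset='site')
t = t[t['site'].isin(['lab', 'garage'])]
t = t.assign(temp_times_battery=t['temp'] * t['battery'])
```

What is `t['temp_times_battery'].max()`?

drop duplicate site (keep=first):
   battery    site  temp
0       76     lab     3
1       30  garage    19
2       30   field    27
filter rows where site in ['lab', 'garage']:
   battery    site  temp
0       76     lab     3
1       30  garage    19
add column temp_times_battery = t['temp'] * t['battery']:
   battery    site  temp  temp_times_battery
0       76     lab     3                 228
1       30  garage    19                 570
Taking the max of column 'temp_times_battery' gives 570.

570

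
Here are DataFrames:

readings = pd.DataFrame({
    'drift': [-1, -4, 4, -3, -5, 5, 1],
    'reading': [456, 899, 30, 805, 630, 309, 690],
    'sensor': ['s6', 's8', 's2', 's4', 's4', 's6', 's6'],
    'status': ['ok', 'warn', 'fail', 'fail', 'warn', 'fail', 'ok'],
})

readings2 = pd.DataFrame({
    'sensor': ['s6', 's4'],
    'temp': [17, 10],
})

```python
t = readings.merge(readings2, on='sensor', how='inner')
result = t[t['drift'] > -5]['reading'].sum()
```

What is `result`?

2260

merge on 'sensor' (how='inner') → 5 rows:
   drift  reading sensor status  temp
0     -1      456     s6     ok    17
1     -3      805     s4   fail    10
2     -5      630     s4   warn    10
3      5      309     s6   fail    17
4      1      690     s6     ok    17
filter rows where drift > -5:
   drift  reading sensor status  temp
0     -1      456     s6     ok    17
1     -3      805     s4   fail    10
3      5      309     s6   fail    17
4      1      690     s6     ok    17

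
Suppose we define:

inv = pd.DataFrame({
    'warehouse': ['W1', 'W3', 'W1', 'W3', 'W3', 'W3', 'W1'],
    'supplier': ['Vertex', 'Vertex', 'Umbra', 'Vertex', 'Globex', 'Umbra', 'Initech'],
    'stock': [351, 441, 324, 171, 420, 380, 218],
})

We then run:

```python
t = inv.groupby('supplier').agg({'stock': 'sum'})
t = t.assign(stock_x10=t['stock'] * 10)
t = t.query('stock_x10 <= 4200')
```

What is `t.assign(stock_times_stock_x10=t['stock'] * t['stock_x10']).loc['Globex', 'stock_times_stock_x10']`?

1764000

group by supplier, sum of stock:
          stock
supplier       
Globex      420
Initech     218
Umbra       704
Vertex      963
add column stock_x10 = t['stock'] * 10:
          stock  stock_x10
supplier                  
Globex      420       4200
Initech     218       2180
Umbra       704       7040
Vertex      963       9630
filter rows where stock_x10 <= 4200:
          stock  stock_x10
supplier                  
Globex      420       4200
Initech     218       2180
add column stock_times_stock_x10 = t['stock'] * t['stock_x10']:
          stock  stock_x10  stock_times_stock_x10
supplier                                         
Globex      420       4200                1764000
Initech     218       2180                 475240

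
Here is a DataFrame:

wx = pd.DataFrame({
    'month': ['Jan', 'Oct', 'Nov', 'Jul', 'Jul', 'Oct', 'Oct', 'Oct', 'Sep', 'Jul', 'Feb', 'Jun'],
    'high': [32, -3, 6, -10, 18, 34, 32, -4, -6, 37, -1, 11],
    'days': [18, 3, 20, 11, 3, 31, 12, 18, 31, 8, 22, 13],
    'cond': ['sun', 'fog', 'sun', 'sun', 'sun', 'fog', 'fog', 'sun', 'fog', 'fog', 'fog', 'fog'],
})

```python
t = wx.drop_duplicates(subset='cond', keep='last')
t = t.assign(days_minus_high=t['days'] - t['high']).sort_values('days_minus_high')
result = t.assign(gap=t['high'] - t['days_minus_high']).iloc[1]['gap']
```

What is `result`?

drop duplicate cond (keep=last):
   month  high  days cond
7    Oct    -4    18  sun
11   Jun    11    13  fog
add column days_minus_high = t['days'] - t['high']:
   month  high  days cond  days_minus_high
7    Oct    -4    18  sun               22
11   Jun    11    13  fog                2
sort by days_minus_high:
   month  high  days cond  days_minus_high
11   Jun    11    13  fog                2
7    Oct    -4    18  sun               22
add column gap = t['high'] - t['days_minus_high']:
   month  high  days cond  days_minus_high  gap
11   Jun    11    13  fog                2    9
7    Oct    -4    18  sun               22  -26
The value at position 1, column 'gap' is -26.

-26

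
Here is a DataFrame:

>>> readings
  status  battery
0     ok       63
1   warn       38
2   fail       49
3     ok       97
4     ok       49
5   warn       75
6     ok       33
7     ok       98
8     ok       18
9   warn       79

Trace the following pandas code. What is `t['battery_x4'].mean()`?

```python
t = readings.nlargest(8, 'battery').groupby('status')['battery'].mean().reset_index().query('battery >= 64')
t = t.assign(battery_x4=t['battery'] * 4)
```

281.5

take 8 rows with largest battery:
  status  battery
7     ok       98
3     ok       97
9   warn       79
5   warn       75
0     ok       63
2   fail       49
4     ok       49
1   warn       38
group by status, mean of battery:
status
fail    49.00
ok      76.75
warn    64.00
Name: battery, dtype: float64
reset_index():
  status  battery
0   fail    49.00
1     ok    76.75
2   warn    64.00
filter rows where battery >= 64:
  status  battery
1     ok    76.75
2   warn    64.00
add column battery_x4 = t['battery'] * 4:
  status  battery  battery_x4
1     ok    76.75       307.0
2   warn    64.00       256.0
The mean of column 'battery_x4' is 281.5.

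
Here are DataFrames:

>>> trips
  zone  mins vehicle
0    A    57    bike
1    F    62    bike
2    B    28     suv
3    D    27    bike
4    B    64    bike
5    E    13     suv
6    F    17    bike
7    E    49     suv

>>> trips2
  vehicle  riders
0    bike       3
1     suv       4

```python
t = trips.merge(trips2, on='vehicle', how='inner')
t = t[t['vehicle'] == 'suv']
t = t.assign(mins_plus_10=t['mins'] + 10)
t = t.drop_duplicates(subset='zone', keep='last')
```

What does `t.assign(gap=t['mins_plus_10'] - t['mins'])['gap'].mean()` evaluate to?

10.0

merge on 'vehicle' (how='inner') → 8 rows:
  zone  mins vehicle  riders
0    A    57    bike       3
1    F    62    bike       3
2    B    28     suv       4
3    D    27    bike       3
4    B    64    bike       3
5    E    13     suv       4
6    F    17    bike       3
7    E    49     suv       4
filter rows where vehicle == 'suv':
  zone  mins vehicle  riders
2    B    28     suv       4
5    E    13     suv       4
7    E    49     suv       4
add column mins_plus_10 = t['mins'] + 10:
  zone  mins vehicle  riders  mins_plus_10
2    B    28     suv       4            38
5    E    13     suv       4            23
7    E    49     suv       4            59
drop duplicate zone (keep=last):
  zone  mins vehicle  riders  mins_plus_10
2    B    28     suv       4            38
7    E    49     suv       4            59
add column gap = t['mins_plus_10'] - t['mins']:
  zone  mins vehicle  riders  mins_plus_10  gap
2    B    28     suv       4            38   10
7    E    49     suv       4            59   10
Reading off the mean of column 'gap', we get 10.0.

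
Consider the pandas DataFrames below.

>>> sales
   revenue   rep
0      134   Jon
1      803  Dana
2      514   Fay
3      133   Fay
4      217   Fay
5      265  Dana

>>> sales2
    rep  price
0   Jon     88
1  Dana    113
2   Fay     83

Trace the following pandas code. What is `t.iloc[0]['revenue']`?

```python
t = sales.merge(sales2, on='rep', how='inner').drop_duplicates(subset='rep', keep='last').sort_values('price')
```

217

merge on 'rep' (how='inner') → 6 rows:
   revenue   rep  price
0      134   Jon     88
1      803  Dana    113
2      514   Fay     83
3      133   Fay     83
4      217   Fay     83
5      265  Dana    113
drop duplicate rep (keep=last):
   revenue   rep  price
0      134   Jon     88
4      217   Fay     83
5      265  Dana    113
sort by price:
   revenue   rep  price
4      217   Fay     83
0      134   Jon     88
5      265  Dana    113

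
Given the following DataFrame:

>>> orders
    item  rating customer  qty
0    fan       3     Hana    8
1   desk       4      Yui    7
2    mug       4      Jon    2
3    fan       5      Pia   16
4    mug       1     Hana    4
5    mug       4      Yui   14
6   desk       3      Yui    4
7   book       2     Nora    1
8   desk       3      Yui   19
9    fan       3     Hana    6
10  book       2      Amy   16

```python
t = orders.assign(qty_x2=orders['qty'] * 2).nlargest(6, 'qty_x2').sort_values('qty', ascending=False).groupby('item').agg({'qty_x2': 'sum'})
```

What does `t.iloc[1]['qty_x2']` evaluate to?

add column qty_x2 = orders['qty'] * 2:
    item  rating customer  qty  qty_x2
0    fan       3     Hana    8      16
1   desk       4      Yui    7      14
2    mug       4      Jon    2       4
3    fan       5      Pia   16      32
4    mug       1     Hana    4       8
5    mug       4      Yui   14      28
6   desk       3      Yui    4       8
7   book       2     Nora    1       2
8   desk       3      Yui   19      38
9    fan       3     Hana    6      12
10  book       2      Amy   16      32
take 6 rows with largest qty_x2:
    item  rating customer  qty  qty_x2
8   desk       3      Yui   19      38
3    fan       5      Pia   16      32
10  book       2      Amy   16      32
5    mug       4      Yui   14      28
0    fan       3     Hana    8      16
1   desk       4      Yui    7      14
sort by qty descending:
    item  rating customer  qty  qty_x2
8   desk       3      Yui   19      38
3    fan       5      Pia   16      32
10  book       2      Amy   16      32
5    mug       4      Yui   14      28
0    fan       3     Hana    8      16
1   desk       4      Yui    7      14
group by item, sum of qty_x2:
      qty_x2
item        
book      32
desk      52
fan       48
mug       28
Finally, value at position 1, column 'qty_x2' = 52.

52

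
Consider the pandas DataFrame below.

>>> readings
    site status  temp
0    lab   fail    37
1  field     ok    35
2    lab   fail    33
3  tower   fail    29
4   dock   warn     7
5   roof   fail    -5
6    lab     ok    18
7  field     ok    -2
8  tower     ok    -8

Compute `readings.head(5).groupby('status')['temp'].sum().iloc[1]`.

35

take first 5 rows:
    site status  temp
0    lab   fail    37
1  field     ok    35
2    lab   fail    33
3  tower   fail    29
4   dock   warn     7
group by status, sum of temp:
status
fail    99
ok      35
warn     7
Name: temp, dtype: int64
Finally, value at position 1 = 35.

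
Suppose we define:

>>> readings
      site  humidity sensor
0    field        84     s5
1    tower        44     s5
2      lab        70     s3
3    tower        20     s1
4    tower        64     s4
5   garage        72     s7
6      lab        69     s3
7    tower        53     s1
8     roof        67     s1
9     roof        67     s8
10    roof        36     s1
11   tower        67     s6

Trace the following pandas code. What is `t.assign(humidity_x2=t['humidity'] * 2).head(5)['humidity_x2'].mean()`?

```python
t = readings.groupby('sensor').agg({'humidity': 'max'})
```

group by sensor, max of humidity:
        humidity
sensor          
s1            67
s3            70
s4            64
s5            84
s6            67
s7            72
s8            67
add column humidity_x2 = t['humidity'] * 2:
        humidity  humidity_x2
sensor                       
s1            67          134
s3            70          140
s4            64          128
s5            84          168
s6            67          134
s7            72          144
s8            67          134
take first 5 rows:
        humidity  humidity_x2
sensor                       
s1            67          134
s3            70          140
s4            64          128
s5            84          168
s6            67          134
Taking the mean of column 'humidity_x2' gives 140.8.

140.8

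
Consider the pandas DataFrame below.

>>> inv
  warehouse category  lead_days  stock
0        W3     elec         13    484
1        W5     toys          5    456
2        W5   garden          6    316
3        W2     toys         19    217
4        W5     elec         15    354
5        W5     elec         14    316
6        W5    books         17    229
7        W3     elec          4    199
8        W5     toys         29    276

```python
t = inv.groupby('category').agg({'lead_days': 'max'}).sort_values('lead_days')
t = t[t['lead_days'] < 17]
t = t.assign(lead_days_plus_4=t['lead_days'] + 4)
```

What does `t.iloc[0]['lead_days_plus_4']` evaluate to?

group by category, max of lead_days:
          lead_days
category           
books            17
elec             15
garden            6
toys             29
sort by lead_days:
          lead_days
category           
garden            6
elec             15
books            17
toys             29
filter rows where lead_days < 17:
          lead_days
category           
garden            6
elec             15
add column lead_days_plus_4 = t['lead_days'] + 4:
          lead_days  lead_days_plus_4
category                             
garden            6                10
elec             15                19

10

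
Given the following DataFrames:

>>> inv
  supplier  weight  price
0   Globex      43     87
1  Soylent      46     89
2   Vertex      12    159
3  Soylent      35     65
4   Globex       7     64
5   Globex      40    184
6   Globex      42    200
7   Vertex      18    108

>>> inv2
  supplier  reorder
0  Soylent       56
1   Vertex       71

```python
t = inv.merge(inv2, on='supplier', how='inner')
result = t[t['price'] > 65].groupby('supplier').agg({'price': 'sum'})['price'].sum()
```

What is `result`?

356

merge on 'supplier' (how='inner') → 4 rows:
  supplier  weight  price  reorder
0  Soylent      46     89       56
1   Vertex      12    159       71
2  Soylent      35     65       56
3   Vertex      18    108       71
filter rows where price > 65:
  supplier  weight  price  reorder
0  Soylent      46     89       56
1   Vertex      12    159       71
3   Vertex      18    108       71
group by supplier, sum of price:
          price
supplier       
Soylent      89
Vertex      267
Reading off the sum of column 'price', we get 356.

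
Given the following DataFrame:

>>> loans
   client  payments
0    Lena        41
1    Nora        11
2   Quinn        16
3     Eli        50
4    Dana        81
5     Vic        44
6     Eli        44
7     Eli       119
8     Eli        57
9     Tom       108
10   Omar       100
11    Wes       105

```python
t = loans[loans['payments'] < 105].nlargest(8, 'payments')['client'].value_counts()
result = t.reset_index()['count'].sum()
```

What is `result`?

8

filter rows where payments < 105:
   client  payments
0    Lena        41
1    Nora        11
2   Quinn        16
3     Eli        50
4    Dana        81
5     Vic        44
6     Eli        44
8     Eli        57
10   Omar       100
take 8 rows with largest payments:
   client  payments
10   Omar       100
4    Dana        81
8     Eli        57
3     Eli        50
5     Vic        44
6     Eli        44
0    Lena        41
2   Quinn        16
value_counts of client:
client
Eli      3
Omar     1
Dana     1
Vic      1
Lena     1
Quinn    1
Name: count, dtype: int64
reset_index():
  client  count
0    Eli      3
1   Omar      1
2   Dana      1
3    Vic      1
4   Lena      1
5  Quinn      1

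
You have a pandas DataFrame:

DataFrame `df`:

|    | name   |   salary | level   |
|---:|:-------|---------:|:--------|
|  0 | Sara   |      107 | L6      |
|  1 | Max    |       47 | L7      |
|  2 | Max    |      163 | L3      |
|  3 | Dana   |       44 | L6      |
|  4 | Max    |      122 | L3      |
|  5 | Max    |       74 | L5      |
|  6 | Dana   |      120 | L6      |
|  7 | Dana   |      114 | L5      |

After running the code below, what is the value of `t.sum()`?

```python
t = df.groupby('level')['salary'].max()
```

444

group by level, max of salary:
level
L3    163
L5    114
L6    120
L7     47
Name: salary, dtype: int64
sum of the resulting series → 444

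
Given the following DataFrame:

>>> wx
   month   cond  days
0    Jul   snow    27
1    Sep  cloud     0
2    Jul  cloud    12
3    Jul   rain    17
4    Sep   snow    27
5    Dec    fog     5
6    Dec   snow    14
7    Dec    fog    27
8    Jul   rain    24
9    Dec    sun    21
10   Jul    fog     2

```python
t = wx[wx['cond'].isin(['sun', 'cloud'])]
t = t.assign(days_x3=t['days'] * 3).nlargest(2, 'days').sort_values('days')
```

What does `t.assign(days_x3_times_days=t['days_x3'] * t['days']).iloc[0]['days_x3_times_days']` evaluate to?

432

filter rows where cond in ['sun', 'cloud']:
  month   cond  days
1   Sep  cloud     0
2   Jul  cloud    12
9   Dec    sun    21
add column days_x3 = t['days'] * 3:
  month   cond  days  days_x3
1   Sep  cloud     0        0
2   Jul  cloud    12       36
9   Dec    sun    21       63
take 2 rows with largest days:
  month   cond  days  days_x3
9   Dec    sun    21       63
2   Jul  cloud    12       36
sort by days:
  month   cond  days  days_x3
2   Jul  cloud    12       36
9   Dec    sun    21       63
add column days_x3_times_days = t['days_x3'] * t['days']:
  month   cond  days  days_x3  days_x3_times_days
2   Jul  cloud    12       36                 432
9   Dec    sun    21       63                1323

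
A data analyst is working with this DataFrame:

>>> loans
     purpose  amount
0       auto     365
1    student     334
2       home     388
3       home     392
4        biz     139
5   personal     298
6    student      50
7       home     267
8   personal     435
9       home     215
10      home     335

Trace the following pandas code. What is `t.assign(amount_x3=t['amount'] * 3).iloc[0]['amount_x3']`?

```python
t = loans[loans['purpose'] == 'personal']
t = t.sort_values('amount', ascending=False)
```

filter rows where purpose == 'personal':
    purpose  amount
5  personal     298
8  personal     435
sort by amount descending:
    purpose  amount
8  personal     435
5  personal     298
add column amount_x3 = t['amount'] * 3:
    purpose  amount  amount_x3
8  personal     435       1305
5  personal     298        894
Reading off the value at position 0, column 'amount_x3', we get 1305.

1305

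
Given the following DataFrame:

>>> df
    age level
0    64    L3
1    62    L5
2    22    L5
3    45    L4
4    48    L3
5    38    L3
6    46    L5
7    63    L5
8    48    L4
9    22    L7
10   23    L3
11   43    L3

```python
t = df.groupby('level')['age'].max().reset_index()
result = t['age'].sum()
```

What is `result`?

group by level, max of age:
level
L3    64
L4    48
L5    63
L7    22
Name: age, dtype: int64
reset_index():
  level  age
0    L3   64
1    L4   48
2    L5   63
3    L7   22

197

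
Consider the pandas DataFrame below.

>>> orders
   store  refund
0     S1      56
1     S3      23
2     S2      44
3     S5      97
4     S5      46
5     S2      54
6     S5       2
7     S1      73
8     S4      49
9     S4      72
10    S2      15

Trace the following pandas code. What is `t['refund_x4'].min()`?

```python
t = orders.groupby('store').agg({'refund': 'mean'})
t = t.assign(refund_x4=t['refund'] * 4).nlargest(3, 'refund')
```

193.333333333

group by store, mean of refund:
          refund
store           
S1     64.500000
S2     37.666667
S3     23.000000
S4     60.500000
S5     48.333333
add column refund_x4 = t['refund'] * 4:
          refund   refund_x4
store                       
S1     64.500000  258.000000
S2     37.666667  150.666667
S3     23.000000   92.000000
S4     60.500000  242.000000
S5     48.333333  193.333333
take 3 rows with largest refund:
          refund   refund_x4
store                       
S1     64.500000  258.000000
S4     60.500000  242.000000
S5     48.333333  193.333333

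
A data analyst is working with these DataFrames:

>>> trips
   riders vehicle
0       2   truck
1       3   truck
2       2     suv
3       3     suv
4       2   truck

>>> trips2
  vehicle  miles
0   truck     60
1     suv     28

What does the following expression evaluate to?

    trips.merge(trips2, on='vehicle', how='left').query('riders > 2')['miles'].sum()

88

merge on 'vehicle' (how='left') → 5 rows:
   riders vehicle  miles
0       2   truck     60
1       3   truck     60
2       2     suv     28
3       3     suv     28
4       2   truck     60
filter rows where riders > 2:
   riders vehicle  miles
1       3   truck     60
3       3     suv     28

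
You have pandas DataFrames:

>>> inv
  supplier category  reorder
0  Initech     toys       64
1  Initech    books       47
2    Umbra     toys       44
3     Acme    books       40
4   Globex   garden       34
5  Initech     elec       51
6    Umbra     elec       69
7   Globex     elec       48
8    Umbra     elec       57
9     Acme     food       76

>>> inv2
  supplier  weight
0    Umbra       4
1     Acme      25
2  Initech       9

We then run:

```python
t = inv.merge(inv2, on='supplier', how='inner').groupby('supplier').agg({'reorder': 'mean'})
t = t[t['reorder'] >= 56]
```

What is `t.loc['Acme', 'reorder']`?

merge on 'supplier' (how='inner') → 8 rows:
  supplier category  reorder  weight
0  Initech     toys       64       9
1  Initech    books       47       9
2    Umbra     toys       44       4
3     Acme    books       40      25
4  Initech     elec       51       9
5    Umbra     elec       69       4
6    Umbra     elec       57       4
7     Acme     food       76      25
group by supplier, mean of reorder:
            reorder
supplier           
Acme      58.000000
Initech   54.000000
Umbra     56.666667
filter rows where reorder >= 56:
            reorder
supplier           
Acme      58.000000
Umbra     56.666667
value at row 'Acme', column 'reorder' → 58.0

58.0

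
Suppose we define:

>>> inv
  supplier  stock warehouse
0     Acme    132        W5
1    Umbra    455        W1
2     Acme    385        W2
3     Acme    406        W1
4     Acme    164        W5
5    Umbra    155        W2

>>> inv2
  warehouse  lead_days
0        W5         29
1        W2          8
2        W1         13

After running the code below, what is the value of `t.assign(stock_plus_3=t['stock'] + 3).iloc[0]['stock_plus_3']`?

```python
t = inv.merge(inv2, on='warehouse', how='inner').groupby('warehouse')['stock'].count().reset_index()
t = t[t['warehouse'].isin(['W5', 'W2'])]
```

5

merge on 'warehouse' (how='inner') → 6 rows:
  supplier  stock warehouse  lead_days
0     Acme    132        W5         29
1    Umbra    455        W1         13
2     Acme    385        W2          8
3     Acme    406        W1         13
4     Acme    164        W5         29
5    Umbra    155        W2          8
group by warehouse, count of stock:
warehouse
W1    2
W2    2
W5    2
Name: stock, dtype: int64
reset_index():
  warehouse  stock
0        W1      2
1        W2      2
2        W5      2
filter rows where warehouse in ['W5', 'W2']:
  warehouse  stock
1        W2      2
2        W5      2
add column stock_plus_3 = t['stock'] + 3:
  warehouse  stock  stock_plus_3
1        W2      2             5
2        W5      2             5
Hence 5.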